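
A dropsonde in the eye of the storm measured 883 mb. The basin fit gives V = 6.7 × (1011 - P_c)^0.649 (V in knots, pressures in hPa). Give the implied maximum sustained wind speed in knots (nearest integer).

ΔP = 1011 − 883 = 128 mb.
128^0.649 ≈ 23.312.
V ≈ 6.7 × 23.312 ≈ 156.2 kt.

156 kt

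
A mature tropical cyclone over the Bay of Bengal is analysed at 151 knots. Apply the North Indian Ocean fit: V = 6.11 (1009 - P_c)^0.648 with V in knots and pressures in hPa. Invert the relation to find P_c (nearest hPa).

ΔP = (V / 6.11)^(1/0.648) = (151/6.11)^1.543.
151/6.11 = 24.714; 24.714^1.543 ≈ 141.12 hPa.
P_c = 1009 − 141.12 = 867.88 ≈ 868 hPa.

868 hPa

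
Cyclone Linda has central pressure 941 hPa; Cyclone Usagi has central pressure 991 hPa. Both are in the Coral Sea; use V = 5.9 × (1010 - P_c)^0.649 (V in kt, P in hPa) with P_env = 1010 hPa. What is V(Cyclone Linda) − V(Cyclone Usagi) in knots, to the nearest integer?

Cyclone Linda: ΔP = 69; V ≈ 5.9 × 69^0.649 ≈ 92.10 kt.
Cyclone Usagi: ΔP = 19; V ≈ 5.9 × 19^0.649 ≈ 39.88 kt.
Difference ≈ 92.10 − 39.88 = 52.22 → 52 kt.

52 kt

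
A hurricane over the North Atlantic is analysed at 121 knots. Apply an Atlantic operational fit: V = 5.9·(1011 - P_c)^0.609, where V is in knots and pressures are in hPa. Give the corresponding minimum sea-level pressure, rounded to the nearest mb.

ΔP = (V / 5.9)^(1/0.609) = (121/5.9)^1.642.
121/5.9 = 20.508; 20.508^1.642 ≈ 142.64 mb.
P_c = 1011 − 142.64 = 868.36 ≈ 868 mb.

868 mb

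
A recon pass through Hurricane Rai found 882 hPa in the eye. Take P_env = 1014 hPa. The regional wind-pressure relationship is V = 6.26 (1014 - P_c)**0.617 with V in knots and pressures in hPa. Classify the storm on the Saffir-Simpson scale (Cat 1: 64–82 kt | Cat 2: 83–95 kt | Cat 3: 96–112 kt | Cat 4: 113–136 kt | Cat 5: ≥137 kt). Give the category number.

4

ΔP = 1014 − 882 = 132 hPa.
V ≈ 6.26 × 132^0.617 = 6.26 × 20.34 ≈ 127 kt.
127 kt falls in the Category 4 band.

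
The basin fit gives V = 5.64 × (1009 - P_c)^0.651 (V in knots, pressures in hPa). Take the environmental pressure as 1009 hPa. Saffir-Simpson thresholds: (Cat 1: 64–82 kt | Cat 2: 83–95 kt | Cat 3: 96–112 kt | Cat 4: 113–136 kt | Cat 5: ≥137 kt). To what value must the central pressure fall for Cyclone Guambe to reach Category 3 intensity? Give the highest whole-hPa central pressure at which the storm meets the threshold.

Category 3 begins at V = 96 kt.
Required ΔP = (96/5.64)^(1/0.651) = 17.021^1.536 ≈ 77.79 hPa.
P_c ≤ 1009 − 77.79 = 931.21, so the highest integer P_c is 931 hPa.

931 hPa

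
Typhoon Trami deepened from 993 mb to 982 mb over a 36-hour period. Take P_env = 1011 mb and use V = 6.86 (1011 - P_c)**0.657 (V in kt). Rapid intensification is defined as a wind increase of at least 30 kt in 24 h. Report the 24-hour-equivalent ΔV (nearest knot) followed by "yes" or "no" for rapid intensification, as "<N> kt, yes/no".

11 kt, no

V₁: ΔP = 18, V ≈ 6.86 × 18^0.657 ≈ 45.82 kt.
V₂: ΔP = 29, V ≈ 6.86 × 29^0.657 ≈ 62.68 kt.
ΔV over 36 h = 16.86 kt → 24 h equivalent = 16.86 × 24/36 ≈ 11.24 kt.
11 kt < 30 kt ⇒ not rapid intensification.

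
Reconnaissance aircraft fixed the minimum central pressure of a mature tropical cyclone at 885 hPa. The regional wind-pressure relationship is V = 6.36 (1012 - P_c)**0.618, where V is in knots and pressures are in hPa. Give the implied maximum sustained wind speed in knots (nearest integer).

ΔP = 1012 − 885 = 127 hPa.
127^0.618 ≈ 19.960.
V ≈ 6.36 × 19.960 ≈ 126.9 kt.

127 kt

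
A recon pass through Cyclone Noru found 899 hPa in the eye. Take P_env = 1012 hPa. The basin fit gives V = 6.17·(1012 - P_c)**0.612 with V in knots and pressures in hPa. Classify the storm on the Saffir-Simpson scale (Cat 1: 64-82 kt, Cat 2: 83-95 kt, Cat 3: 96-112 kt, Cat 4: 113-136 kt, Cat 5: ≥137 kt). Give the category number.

ΔP = 1012 − 899 = 113 hPa.
V ≈ 6.17 × 113^0.612 = 6.17 × 18.05 ≈ 111 kt.
111 kt falls in the Category 3 band.

3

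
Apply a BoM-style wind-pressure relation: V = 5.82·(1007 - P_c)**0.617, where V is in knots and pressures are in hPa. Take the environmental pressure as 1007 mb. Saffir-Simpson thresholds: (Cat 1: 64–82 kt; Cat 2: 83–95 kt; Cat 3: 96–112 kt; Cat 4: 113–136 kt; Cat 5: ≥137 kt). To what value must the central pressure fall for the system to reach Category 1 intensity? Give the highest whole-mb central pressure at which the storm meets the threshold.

958 mb

Category 1 begins at V = 64 kt.
Required ΔP = (64/5.82)^(1/0.617) = 10.997^1.621 ≈ 48.71 mb.
P_c ≤ 1007 − 48.71 = 958.29, so the highest integer P_c is 958 mb.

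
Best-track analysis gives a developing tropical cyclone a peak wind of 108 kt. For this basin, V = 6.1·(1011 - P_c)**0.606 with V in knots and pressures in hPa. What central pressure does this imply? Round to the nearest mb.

896 mb

ΔP = (V / 6.1)^(1/0.606) = (108/6.1)^1.650.
108/6.1 = 17.705; 17.705^1.650 ≈ 114.70 mb.
P_c = 1011 − 114.70 = 896.30 ≈ 896 mb.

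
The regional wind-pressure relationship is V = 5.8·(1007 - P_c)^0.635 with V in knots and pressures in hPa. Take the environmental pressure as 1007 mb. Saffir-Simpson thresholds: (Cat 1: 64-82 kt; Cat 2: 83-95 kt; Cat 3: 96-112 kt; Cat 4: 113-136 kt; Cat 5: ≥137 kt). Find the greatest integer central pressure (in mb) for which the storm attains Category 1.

963 mb

Category 1 begins at V = 64 kt.
Required ΔP = (64/5.8)^(1/0.635) = 11.034^1.575 ≈ 43.87 mb.
P_c ≤ 1007 − 43.87 = 963.13, so the highest integer P_c is 963 mb.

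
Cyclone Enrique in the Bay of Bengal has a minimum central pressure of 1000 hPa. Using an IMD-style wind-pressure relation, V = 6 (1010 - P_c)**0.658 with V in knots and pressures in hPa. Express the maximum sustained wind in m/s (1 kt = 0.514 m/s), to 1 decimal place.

ΔP = 1010 − 1000 = 10 hPa.
V ≈ 6 × 10^0.658 = 6 × 4.550 ≈ 27.299 kt.
27.299 × 0.514 ≈ 14.03 m/s → 14.0 m/s.

14.0 m/s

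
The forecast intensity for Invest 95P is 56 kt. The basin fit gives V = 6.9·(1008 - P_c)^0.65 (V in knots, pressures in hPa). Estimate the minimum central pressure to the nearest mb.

983 mb

ΔP = (V / 6.9)^(1/0.65) = (56/6.9)^1.538.
56/6.9 = 8.116; 8.116^1.538 ≈ 25.06 mb.
P_c = 1008 − 25.06 = 982.94 ≈ 983 mb.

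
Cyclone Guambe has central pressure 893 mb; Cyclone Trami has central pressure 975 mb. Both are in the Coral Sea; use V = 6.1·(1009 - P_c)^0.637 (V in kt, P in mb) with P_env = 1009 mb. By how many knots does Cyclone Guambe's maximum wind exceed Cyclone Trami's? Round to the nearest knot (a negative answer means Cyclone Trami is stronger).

68 kt

Cyclone Guambe: ΔP = 116; V ≈ 6.1 × 116^0.637 ≈ 126.01 kt.
Cyclone Trami: ΔP = 34; V ≈ 6.1 × 34^0.637 ≈ 57.66 kt.
Difference ≈ 126.01 − 57.66 = 68.35 → 68 kt.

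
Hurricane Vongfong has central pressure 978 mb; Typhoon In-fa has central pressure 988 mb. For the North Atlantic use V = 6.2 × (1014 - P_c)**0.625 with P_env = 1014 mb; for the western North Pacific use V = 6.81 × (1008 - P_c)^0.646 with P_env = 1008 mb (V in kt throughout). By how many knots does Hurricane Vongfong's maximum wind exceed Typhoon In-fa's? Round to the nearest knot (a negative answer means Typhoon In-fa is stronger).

11 kt

Hurricane Vongfong: ΔP = 36; V ≈ 6.2 × 36^0.625 ≈ 58.22 kt.
Typhoon In-fa: ΔP = 20; V ≈ 6.81 × 20^0.646 ≈ 47.16 kt.
Difference ≈ 58.22 − 47.16 = 11.06 → 11 kt.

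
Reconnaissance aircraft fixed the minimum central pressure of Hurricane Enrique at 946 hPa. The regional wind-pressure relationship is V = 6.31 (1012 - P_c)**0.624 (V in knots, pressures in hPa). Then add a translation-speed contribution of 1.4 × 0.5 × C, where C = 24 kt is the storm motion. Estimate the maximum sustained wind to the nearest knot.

103 kt

ΔP = 1012 − 946 = 66 hPa.
66^0.624 ≈ 13.658.
V ≈ 6.31 × 13.658 ≈ 86.2 kt.
Translation term: 1.4 × 0.5 × 24 = 16.8 kt.
Corrected V ≈ 103 kt → 103 kt.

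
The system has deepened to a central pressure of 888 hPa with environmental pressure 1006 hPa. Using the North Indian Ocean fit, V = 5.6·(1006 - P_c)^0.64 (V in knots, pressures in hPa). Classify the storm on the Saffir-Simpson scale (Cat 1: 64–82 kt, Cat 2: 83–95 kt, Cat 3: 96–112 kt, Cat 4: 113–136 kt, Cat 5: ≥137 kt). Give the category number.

4

ΔP = 1006 − 888 = 118 hPa.
V ≈ 5.6 × 118^0.64 = 5.6 × 21.18 ≈ 119 kt.
119 kt falls in the Category 4 band.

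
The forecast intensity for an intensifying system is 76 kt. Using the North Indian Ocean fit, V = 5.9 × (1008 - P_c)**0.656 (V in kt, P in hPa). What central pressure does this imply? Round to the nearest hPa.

959 hPa

ΔP = (V / 5.9)^(1/0.656) = (76/5.9)^1.524.
76/5.9 = 12.881; 12.881^1.524 ≈ 49.21 hPa.
P_c = 1008 − 49.21 = 958.79 ≈ 959 hPa.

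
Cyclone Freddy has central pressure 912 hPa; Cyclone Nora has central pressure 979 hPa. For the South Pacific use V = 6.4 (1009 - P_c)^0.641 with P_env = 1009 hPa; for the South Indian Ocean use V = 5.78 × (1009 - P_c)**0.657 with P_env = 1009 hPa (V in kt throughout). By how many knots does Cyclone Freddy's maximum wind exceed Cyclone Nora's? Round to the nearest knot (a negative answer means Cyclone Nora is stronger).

Cyclone Freddy: ΔP = 97; V ≈ 6.4 × 97^0.641 ≈ 120.14 kt.
Cyclone Nora: ΔP = 30; V ≈ 5.78 × 30^0.657 ≈ 54.00 kt.
Difference ≈ 120.14 − 54.00 = 66.14 → 66 kt.

66 kt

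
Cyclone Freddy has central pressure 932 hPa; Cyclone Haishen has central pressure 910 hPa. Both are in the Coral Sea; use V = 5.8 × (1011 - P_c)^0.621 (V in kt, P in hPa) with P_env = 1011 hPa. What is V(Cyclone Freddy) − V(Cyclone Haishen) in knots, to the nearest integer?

Cyclone Freddy: ΔP = 79; V ≈ 5.8 × 79^0.621 ≈ 87.47 kt.
Cyclone Haishen: ΔP = 101; V ≈ 5.8 × 101^0.621 ≈ 101.89 kt.
Difference ≈ 87.47 − 101.89 = -14.42 → -14 kt.

-14 kt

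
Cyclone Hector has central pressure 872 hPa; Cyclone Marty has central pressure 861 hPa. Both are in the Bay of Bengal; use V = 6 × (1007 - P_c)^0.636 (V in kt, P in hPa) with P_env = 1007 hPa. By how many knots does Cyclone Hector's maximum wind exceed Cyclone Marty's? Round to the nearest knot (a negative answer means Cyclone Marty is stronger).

-7 kt

Cyclone Hector: ΔP = 135; V ≈ 6 × 135^0.636 ≈ 135.84 kt.
Cyclone Marty: ΔP = 146; V ≈ 6 × 146^0.636 ≈ 142.78 kt.
Difference ≈ 135.84 − 142.78 = -6.94 → -7 kt.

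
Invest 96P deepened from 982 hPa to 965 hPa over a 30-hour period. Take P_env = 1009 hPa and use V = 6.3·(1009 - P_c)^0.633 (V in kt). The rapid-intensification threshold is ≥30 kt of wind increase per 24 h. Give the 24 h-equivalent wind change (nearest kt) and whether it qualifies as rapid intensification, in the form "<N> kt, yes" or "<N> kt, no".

15 kt, no

V₁: ΔP = 27, V ≈ 6.3 × 27^0.633 ≈ 50.75 kt.
V₂: ΔP = 44, V ≈ 6.3 × 44^0.633 ≈ 69.13 kt.
ΔV over 30 h = 18.38 kt → 24 h equivalent = 18.38 × 24/30 ≈ 14.70 kt.
15 kt < 30 kt ⇒ not rapid intensification.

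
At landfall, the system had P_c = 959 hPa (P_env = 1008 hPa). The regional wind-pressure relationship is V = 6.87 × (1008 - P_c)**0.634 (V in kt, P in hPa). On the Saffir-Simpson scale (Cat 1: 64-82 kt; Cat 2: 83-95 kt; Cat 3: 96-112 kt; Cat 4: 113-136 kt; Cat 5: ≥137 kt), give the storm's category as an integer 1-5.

ΔP = 1008 − 959 = 49 hPa.
V ≈ 6.87 × 49^0.634 = 6.87 × 11.79 ≈ 81 kt.
81 kt falls in the Category 1 band.

1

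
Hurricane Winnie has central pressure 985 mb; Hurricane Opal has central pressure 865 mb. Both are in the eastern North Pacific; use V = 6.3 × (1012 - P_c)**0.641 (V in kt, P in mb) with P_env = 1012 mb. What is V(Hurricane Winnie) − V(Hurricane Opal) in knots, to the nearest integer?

-102 kt

Hurricane Winnie: ΔP = 27; V ≈ 6.3 × 27^0.641 ≈ 52.10 kt.
Hurricane Opal: ΔP = 147; V ≈ 6.3 × 147^0.641 ≈ 154.38 kt.
Difference ≈ 52.10 − 154.38 = -102.28 → -102 kt.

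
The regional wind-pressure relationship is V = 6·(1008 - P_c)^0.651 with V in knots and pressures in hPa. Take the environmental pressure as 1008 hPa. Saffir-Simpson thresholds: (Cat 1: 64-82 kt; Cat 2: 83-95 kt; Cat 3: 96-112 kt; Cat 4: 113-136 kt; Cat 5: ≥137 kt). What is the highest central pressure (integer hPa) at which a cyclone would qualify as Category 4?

Category 4 begins at V = 113 kt.
Required ΔP = (113/6)^(1/0.651) = 18.833^1.536 ≈ 90.87 hPa.
P_c ≤ 1008 − 90.87 = 917.13, so the highest integer P_c is 917 hPa.

917 hPa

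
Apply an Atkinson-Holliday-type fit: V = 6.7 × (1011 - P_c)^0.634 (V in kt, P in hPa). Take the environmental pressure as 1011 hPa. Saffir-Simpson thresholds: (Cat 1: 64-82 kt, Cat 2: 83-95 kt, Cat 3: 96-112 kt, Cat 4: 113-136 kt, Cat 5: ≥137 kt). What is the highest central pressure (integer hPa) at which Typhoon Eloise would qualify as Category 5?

Category 5 begins at V = 137 kt.
Required ΔP = (137/6.7)^(1/0.634) = 20.448^1.577 ≈ 116.75 hPa.
P_c ≤ 1011 − 116.75 = 894.25, so the highest integer P_c is 894 hPa.

894 hPa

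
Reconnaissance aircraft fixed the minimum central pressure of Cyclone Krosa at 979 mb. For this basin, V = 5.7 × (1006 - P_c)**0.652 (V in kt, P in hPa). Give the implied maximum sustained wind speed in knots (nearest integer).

ΔP = 1006 − 979 = 27 mb.
27^0.652 ≈ 8.575.
V ≈ 5.7 × 8.575 ≈ 48.9 kt.

49 kt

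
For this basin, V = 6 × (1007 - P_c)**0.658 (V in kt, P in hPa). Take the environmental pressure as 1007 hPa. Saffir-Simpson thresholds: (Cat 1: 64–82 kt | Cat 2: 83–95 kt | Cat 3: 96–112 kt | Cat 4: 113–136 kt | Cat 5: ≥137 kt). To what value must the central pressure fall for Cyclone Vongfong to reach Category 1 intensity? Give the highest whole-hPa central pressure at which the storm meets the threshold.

970 hPa

Category 1 begins at V = 64 kt.
Required ΔP = (64/6)^(1/0.658) = 10.667^1.520 ≈ 36.51 hPa.
P_c ≤ 1007 − 36.51 = 970.49, so the highest integer P_c is 970 hPa.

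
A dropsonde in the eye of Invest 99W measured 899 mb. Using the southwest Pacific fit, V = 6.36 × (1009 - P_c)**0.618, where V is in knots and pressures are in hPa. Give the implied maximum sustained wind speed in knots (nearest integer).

ΔP = 1009 − 899 = 110 mb.
110^0.618 ≈ 18.263.
V ≈ 6.36 × 18.263 ≈ 116.2 kt.

116 kt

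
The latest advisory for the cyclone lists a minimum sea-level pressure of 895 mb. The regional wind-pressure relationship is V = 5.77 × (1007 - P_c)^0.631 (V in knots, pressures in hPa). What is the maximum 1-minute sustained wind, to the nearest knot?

ΔP = 1007 − 895 = 112 mb.
112^0.631 ≈ 19.636.
V ≈ 5.77 × 19.636 ≈ 113.3 kt.

113 kt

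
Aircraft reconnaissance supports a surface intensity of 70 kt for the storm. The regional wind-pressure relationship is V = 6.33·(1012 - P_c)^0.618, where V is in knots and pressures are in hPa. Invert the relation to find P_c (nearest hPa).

ΔP = (V / 6.33)^(1/0.618) = (70/6.33)^1.618.
70/6.33 = 11.058; 11.058^1.618 ≈ 48.85 hPa.
P_c = 1012 − 48.85 = 963.15 ≈ 963 hPa.

963 hPa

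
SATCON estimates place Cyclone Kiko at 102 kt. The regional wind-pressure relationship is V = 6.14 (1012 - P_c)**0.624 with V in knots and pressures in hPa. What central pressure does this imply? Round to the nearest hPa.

922 hPa

ΔP = (V / 6.14)^(1/0.624) = (102/6.14)^1.603.
102/6.14 = 16.612; 16.612^1.603 ≈ 90.33 hPa.
P_c = 1012 − 90.33 = 921.67 ≈ 922 hPa.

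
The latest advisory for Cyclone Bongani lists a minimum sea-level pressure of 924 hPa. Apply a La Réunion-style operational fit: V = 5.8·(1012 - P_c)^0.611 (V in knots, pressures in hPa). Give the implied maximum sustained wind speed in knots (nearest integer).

89 kt

ΔP = 1012 − 924 = 88 hPa.
88^0.611 ≈ 15.420.
V ≈ 5.8 × 15.420 ≈ 89.4 kt.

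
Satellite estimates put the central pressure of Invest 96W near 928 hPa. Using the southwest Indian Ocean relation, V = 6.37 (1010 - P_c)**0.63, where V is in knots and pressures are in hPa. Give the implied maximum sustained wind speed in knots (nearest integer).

ΔP = 1010 − 928 = 82 hPa.
82^0.63 ≈ 16.058.
V ≈ 6.37 × 16.058 ≈ 102.3 kt.

102 kt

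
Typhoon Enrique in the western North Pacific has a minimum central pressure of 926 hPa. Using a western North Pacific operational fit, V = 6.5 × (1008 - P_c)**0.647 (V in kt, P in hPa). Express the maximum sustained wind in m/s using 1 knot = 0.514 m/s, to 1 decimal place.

57.8 m/s

ΔP = 1008 − 926 = 82 hPa.
V ≈ 6.5 × 82^0.647 = 6.5 × 17.308 ≈ 112.500 kt.
112.500 × 0.514 ≈ 57.82 m/s → 57.8 m/s.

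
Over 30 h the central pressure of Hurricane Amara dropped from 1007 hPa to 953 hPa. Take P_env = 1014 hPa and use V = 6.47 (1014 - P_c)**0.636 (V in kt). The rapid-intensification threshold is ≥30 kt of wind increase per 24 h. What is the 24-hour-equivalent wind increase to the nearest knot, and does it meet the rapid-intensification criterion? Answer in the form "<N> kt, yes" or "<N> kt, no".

53 kt, yes

V₁: ΔP = 7, V ≈ 6.47 × 7^0.636 ≈ 22.30 kt.
V₂: ΔP = 61, V ≈ 6.47 × 61^0.636 ≈ 88.38 kt.
ΔV over 30 h = 66.08 kt → 24 h equivalent = 66.08 × 24/30 ≈ 52.86 kt.
53 kt ≥ 30 kt ⇒ rapid intensification.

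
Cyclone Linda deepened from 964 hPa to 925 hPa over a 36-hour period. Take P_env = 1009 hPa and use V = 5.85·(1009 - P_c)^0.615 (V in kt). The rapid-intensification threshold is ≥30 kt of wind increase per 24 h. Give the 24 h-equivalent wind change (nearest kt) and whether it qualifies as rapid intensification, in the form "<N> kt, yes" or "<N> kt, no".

19 kt, no

V₁: ΔP = 45, V ≈ 5.85 × 45^0.615 ≈ 60.80 kt.
V₂: ΔP = 84, V ≈ 5.85 × 84^0.615 ≈ 89.25 kt.
ΔV over 36 h = 28.45 kt → 24 h equivalent = 28.45 × 24/36 ≈ 18.97 kt.
19 kt < 30 kt ⇒ not rapid intensification.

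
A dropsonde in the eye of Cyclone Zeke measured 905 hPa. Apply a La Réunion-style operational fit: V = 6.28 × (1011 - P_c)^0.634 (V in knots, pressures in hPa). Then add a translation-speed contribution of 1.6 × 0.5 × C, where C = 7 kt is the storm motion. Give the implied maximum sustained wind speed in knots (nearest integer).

ΔP = 1011 − 905 = 106 hPa.
106^0.634 ≈ 19.233.
V ≈ 6.28 × 19.233 ≈ 120.8 kt.
Translation term: 1.6 × 0.5 × 7 = 5.6 kt.
Corrected V ≈ 126.4 kt → 126 kt.

126 kt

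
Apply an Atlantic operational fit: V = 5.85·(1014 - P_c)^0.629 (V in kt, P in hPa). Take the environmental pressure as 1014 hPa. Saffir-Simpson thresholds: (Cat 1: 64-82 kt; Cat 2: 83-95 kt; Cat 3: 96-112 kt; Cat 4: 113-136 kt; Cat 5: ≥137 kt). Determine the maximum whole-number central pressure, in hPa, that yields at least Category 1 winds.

Category 1 begins at V = 64 kt.
Required ΔP = (64/5.85)^(1/0.629) = 10.940^1.590 ≈ 44.86 hPa.
P_c ≤ 1014 − 44.86 = 969.14, so the highest integer P_c is 969 hPa.

969 hPa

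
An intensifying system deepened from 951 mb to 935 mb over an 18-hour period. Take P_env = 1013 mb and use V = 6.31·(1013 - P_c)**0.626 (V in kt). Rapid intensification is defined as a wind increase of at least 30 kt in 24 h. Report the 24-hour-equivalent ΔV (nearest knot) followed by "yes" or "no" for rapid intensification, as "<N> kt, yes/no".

V₁: ΔP = 62, V ≈ 6.31 × 62^0.626 ≈ 83.57 kt.
V₂: ΔP = 78, V ≈ 6.31 × 78^0.626 ≈ 96.49 kt.
ΔV over 18 h = 12.92 kt → 24 h equivalent = 12.92 × 24/18 ≈ 17.23 kt.
17 kt < 30 kt ⇒ not rapid intensification.

17 kt, no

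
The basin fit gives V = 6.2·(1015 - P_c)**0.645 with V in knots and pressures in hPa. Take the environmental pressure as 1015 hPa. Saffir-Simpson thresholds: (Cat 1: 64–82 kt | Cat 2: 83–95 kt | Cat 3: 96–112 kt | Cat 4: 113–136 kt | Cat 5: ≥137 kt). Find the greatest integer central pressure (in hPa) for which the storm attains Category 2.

959 hPa

Category 2 begins at V = 83 kt.
Required ΔP = (83/6.2)^(1/0.645) = 13.387^1.550 ≈ 55.82 hPa.
P_c ≤ 1015 − 55.82 = 959.18, so the highest integer P_c is 959 hPa.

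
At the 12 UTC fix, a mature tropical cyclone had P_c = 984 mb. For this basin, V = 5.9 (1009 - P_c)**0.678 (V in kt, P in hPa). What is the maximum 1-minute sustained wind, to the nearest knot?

52 kt

ΔP = 1009 − 984 = 25 mb.
25^0.678 ≈ 8.868.
V ≈ 5.9 × 8.868 ≈ 52.3 kt.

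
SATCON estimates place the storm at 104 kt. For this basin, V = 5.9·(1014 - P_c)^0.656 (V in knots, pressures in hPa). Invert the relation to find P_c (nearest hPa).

ΔP = (V / 5.9)^(1/0.656) = (104/5.9)^1.524.
104/5.9 = 17.627; 17.627^1.524 ≈ 79.37 hPa.
P_c = 1014 − 79.37 = 934.63 ≈ 935 hPa.

935 hPa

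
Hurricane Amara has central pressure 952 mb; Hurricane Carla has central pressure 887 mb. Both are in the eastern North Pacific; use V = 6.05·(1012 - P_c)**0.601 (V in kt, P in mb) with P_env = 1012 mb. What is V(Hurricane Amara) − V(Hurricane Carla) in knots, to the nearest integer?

Hurricane Amara: ΔP = 60; V ≈ 6.05 × 60^0.601 ≈ 70.86 kt.
Hurricane Carla: ΔP = 125; V ≈ 6.05 × 125^0.601 ≈ 110.15 kt.
Difference ≈ 70.86 − 110.15 = -39.29 → -39 kt.

-39 kt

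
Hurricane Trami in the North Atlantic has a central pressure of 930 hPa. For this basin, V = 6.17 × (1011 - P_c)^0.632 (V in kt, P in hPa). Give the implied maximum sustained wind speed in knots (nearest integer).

99 kt

ΔP = 1011 − 930 = 81 hPa.
81^0.632 ≈ 16.075.
V ≈ 6.17 × 16.075 ≈ 99.2 kt.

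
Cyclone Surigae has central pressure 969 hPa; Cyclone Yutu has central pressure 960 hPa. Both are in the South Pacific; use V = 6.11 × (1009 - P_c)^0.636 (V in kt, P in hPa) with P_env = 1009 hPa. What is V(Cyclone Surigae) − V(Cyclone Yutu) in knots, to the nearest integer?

-9 kt

Cyclone Surigae: ΔP = 40; V ≈ 6.11 × 40^0.636 ≈ 63.82 kt.
Cyclone Yutu: ΔP = 49; V ≈ 6.11 × 49^0.636 ≈ 72.61 kt.
Difference ≈ 63.82 − 72.61 = -8.79 → -9 kt.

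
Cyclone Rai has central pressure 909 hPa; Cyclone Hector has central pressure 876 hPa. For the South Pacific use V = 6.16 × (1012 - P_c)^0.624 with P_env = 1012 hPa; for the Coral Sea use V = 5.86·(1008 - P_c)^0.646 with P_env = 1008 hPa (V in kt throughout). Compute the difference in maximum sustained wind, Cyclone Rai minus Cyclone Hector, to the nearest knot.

-26 kt

Cyclone Rai: ΔP = 103; V ≈ 6.16 × 103^0.624 ≈ 111.07 kt.
Cyclone Hector: ΔP = 132; V ≈ 5.86 × 132^0.646 ≈ 137.34 kt.
Difference ≈ 111.07 − 137.34 = -26.27 → -26 kt.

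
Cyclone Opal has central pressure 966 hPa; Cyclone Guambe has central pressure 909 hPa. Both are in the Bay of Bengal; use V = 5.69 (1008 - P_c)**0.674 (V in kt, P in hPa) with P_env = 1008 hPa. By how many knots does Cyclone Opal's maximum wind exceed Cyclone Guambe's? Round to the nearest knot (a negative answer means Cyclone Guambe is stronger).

Cyclone Opal: ΔP = 42; V ≈ 5.69 × 42^0.674 ≈ 70.66 kt.
Cyclone Guambe: ΔP = 99; V ≈ 5.69 × 99^0.674 ≈ 125.94 kt.
Difference ≈ 70.66 − 125.94 = -55.28 → -55 kt.

-55 kt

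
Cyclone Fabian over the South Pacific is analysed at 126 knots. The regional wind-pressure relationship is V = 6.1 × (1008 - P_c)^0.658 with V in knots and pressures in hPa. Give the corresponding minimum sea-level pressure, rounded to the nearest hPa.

ΔP = (V / 6.1)^(1/0.658) = (126/6.1)^1.520.
126/6.1 = 20.656; 20.656^1.520 ≈ 99.66 hPa.
P_c = 1008 − 99.66 = 908.34 ≈ 908 hPa.

908 hPa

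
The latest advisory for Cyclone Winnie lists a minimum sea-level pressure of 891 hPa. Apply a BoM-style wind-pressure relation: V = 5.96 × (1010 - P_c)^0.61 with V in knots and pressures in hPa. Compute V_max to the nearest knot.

110 kt

ΔP = 1010 − 891 = 119 hPa.
119^0.61 ≈ 18.454.
V ≈ 5.96 × 18.454 ≈ 110.0 kt.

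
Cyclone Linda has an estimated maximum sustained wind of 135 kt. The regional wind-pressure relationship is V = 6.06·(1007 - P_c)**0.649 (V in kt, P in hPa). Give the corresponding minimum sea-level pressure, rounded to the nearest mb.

888 mb

ΔP = (V / 6.06)^(1/0.649) = (135/6.06)^1.541.
135/6.06 = 22.277; 22.277^1.541 ≈ 119.35 mb.
P_c = 1007 − 119.35 = 887.65 ≈ 888 mb.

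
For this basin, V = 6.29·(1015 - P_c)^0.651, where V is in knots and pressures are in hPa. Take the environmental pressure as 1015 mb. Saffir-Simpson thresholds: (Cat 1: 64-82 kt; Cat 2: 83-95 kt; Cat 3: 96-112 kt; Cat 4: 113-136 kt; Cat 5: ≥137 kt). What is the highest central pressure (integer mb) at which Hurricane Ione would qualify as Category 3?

Category 3 begins at V = 96 kt.
Required ΔP = (96/6.29)^(1/0.651) = 15.262^1.536 ≈ 65.79 mb.
P_c ≤ 1015 − 65.79 = 949.21, so the highest integer P_c is 949 mb.

949 mb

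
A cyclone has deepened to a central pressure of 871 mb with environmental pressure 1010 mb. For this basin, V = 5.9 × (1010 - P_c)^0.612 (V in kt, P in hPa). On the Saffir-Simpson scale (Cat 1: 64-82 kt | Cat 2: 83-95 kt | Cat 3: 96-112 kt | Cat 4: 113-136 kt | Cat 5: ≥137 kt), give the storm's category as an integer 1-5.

ΔP = 1010 − 871 = 139 mb.
V ≈ 5.9 × 139^0.612 = 5.9 × 20.49 ≈ 121 kt.
121 kt falls in the Category 4 band.

4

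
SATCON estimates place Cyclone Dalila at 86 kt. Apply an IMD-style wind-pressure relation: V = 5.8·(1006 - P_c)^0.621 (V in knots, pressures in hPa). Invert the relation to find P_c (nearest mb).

ΔP = (V / 5.8)^(1/0.621) = (86/5.8)^1.610.
86/5.8 = 14.828; 14.828^1.610 ≈ 76.87 mb.
P_c = 1006 − 76.87 = 929.13 ≈ 929 mb.

929 mb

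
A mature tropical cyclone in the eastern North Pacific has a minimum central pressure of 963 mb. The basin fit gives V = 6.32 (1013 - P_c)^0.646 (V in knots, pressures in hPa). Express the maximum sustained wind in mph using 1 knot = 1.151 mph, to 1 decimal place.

91.1 mph

ΔP = 1013 − 963 = 50 mb.
V ≈ 6.32 × 50^0.646 = 6.32 × 12.518 ≈ 79.114 kt.
79.114 × 1.151 ≈ 91.06 mph → 91.1 mph.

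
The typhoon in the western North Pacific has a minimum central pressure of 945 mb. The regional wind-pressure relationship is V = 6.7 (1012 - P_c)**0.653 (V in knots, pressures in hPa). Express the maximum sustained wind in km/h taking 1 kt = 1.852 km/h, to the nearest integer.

ΔP = 1012 − 945 = 67 mb.
V ≈ 6.7 × 67^0.653 = 6.7 × 15.575 ≈ 104.352 kt.
104.352 × 1.852 ≈ 193.26 km/h → 193 km/h.

193 km/h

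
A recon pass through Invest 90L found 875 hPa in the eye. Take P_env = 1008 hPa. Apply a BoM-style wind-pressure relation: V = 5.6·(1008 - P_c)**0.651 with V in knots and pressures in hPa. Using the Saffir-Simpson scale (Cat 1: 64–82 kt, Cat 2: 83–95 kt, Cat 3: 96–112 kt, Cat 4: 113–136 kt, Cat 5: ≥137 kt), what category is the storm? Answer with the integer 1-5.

ΔP = 1008 − 875 = 133 hPa.
V ≈ 5.6 × 133^0.651 = 5.6 × 24.13 ≈ 135 kt.
135 kt falls in the Category 4 band.

4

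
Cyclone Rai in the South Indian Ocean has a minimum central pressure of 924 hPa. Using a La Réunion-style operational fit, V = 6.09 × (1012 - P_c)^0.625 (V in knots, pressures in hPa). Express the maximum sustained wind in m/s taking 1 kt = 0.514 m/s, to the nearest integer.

51 m/s

ΔP = 1012 − 924 = 88 hPa.
V ≈ 6.09 × 88^0.625 = 6.09 × 16.417 ≈ 99.981 kt.
99.981 × 0.514 ≈ 51.39 m/s → 51 m/s.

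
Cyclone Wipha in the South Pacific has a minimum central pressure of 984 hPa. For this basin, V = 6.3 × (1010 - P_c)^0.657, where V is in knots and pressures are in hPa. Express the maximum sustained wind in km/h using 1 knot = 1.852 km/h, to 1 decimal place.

ΔP = 1010 − 984 = 26 hPa.
V ≈ 6.3 × 26^0.657 = 6.3 × 8.504 ≈ 53.577 kt.
53.577 × 1.852 ≈ 99.22 km/h → 99.2 km/h.

99.2 km/h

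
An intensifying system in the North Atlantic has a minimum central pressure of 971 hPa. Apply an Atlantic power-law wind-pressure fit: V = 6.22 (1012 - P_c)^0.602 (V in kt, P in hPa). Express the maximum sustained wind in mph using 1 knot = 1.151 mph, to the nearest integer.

ΔP = 1012 − 971 = 41 hPa.
V ≈ 6.22 × 41^0.602 = 6.22 × 9.352 ≈ 58.168 kt.
58.168 × 1.151 ≈ 66.95 mph → 67 mph.

67 mph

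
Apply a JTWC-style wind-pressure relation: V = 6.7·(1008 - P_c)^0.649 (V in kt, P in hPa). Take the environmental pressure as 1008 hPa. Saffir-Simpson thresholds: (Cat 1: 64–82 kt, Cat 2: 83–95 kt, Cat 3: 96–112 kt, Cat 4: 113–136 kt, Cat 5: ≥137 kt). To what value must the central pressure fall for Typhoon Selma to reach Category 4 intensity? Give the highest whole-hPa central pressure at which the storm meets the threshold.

Category 4 begins at V = 113 kt.
Required ΔP = (113/6.7)^(1/0.649) = 16.866^1.541 ≈ 77.73 hPa.
P_c ≤ 1008 − 77.73 = 930.27, so the highest integer P_c is 930 hPa.

930 hPa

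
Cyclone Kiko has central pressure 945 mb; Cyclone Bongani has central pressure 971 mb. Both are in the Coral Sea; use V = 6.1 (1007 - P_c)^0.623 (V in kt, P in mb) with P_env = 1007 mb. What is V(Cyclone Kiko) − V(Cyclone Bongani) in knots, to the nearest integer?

Cyclone Kiko: ΔP = 62; V ≈ 6.1 × 62^0.623 ≈ 79.80 kt.
Cyclone Bongani: ΔP = 36; V ≈ 6.1 × 36^0.623 ≈ 56.87 kt.
Difference ≈ 79.80 − 56.87 = 22.93 → 23 kt.

23 kt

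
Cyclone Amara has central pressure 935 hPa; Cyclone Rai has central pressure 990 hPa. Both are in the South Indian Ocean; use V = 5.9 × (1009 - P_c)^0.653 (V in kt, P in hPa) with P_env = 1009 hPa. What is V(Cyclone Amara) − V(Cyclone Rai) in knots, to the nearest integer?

Cyclone Amara: ΔP = 74; V ≈ 5.9 × 74^0.653 ≈ 98.05 kt.
Cyclone Rai: ΔP = 19; V ≈ 5.9 × 19^0.653 ≈ 40.35 kt.
Difference ≈ 98.05 − 40.35 = 57.70 → 58 kt.

58 kt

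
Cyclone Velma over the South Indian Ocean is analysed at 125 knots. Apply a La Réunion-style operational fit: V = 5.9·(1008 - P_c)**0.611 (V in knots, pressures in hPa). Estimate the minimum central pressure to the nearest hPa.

ΔP = (V / 5.9)^(1/0.611) = (125/5.9)^1.637.
125/5.9 = 21.186; 21.186^1.637 ≈ 148.02 hPa.
P_c = 1008 − 148.02 = 859.98 ≈ 860 hPa.

860 hPa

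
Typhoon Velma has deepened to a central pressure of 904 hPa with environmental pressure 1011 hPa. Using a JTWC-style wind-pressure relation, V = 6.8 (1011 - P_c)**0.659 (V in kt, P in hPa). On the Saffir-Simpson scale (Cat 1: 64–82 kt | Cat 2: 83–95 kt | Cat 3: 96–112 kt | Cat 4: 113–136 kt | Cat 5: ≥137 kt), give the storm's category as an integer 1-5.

5

ΔP = 1011 − 904 = 107 hPa.
V ≈ 6.8 × 107^0.659 = 6.8 × 21.75 ≈ 148 kt.
148 kt falls in the Category 5 band.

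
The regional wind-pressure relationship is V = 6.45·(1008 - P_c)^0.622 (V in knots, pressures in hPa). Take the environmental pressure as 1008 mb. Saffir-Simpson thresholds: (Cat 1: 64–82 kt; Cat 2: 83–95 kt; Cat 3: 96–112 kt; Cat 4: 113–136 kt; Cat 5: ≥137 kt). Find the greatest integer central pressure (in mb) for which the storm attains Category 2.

Category 2 begins at V = 83 kt.
Required ΔP = (83/6.45)^(1/0.622) = 12.868^1.608 ≈ 60.78 mb.
P_c ≤ 1008 − 60.78 = 947.22, so the highest integer P_c is 947 mb.

947 mb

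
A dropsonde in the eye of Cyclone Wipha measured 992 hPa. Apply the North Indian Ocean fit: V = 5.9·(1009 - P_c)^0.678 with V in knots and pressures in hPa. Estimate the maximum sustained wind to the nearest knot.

40 kt

ΔP = 1009 − 992 = 17 hPa.
17^0.678 ≈ 6.827.
V ≈ 5.9 × 6.827 ≈ 40.3 kt.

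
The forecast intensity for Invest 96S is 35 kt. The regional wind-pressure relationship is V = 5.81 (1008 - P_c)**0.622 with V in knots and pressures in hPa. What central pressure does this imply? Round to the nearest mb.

ΔP = (V / 5.81)^(1/0.622) = (35/5.81)^1.608.
35/5.81 = 6.024; 6.024^1.608 ≈ 17.94 mb.
P_c = 1008 − 17.94 = 990.06 ≈ 990 mb.

990 mb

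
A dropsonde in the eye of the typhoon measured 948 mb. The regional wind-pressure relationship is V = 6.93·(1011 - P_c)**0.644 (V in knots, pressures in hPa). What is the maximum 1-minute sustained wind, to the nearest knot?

100 kt

ΔP = 1011 − 948 = 63 mb.
63^0.644 ≈ 14.414.
V ≈ 6.93 × 14.414 ≈ 99.9 kt.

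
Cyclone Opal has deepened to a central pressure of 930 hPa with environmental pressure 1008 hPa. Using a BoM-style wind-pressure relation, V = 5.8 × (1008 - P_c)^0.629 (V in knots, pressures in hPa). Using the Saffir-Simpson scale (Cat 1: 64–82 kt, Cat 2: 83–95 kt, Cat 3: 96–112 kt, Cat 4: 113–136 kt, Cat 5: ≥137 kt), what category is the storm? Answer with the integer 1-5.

ΔP = 1008 − 930 = 78 hPa.
V ≈ 5.8 × 78^0.629 = 5.8 × 15.49 ≈ 90 kt.
90 kt falls in the Category 2 band.

2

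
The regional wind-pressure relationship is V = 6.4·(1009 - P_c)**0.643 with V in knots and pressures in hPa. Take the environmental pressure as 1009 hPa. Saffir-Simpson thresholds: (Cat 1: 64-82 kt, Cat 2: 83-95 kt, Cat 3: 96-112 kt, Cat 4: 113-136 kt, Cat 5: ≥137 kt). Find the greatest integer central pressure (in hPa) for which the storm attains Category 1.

973 hPa

Category 1 begins at V = 64 kt.
Required ΔP = (64/6.4)^(1/0.643) = 10.000^1.555 ≈ 35.91 hPa.
P_c ≤ 1009 − 35.91 = 973.09, so the highest integer P_c is 973 hPa.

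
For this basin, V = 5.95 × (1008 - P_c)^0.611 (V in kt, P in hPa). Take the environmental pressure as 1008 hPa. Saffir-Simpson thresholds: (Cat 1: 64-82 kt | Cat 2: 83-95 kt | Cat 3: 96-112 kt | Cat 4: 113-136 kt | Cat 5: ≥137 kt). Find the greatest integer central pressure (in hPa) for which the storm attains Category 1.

Category 1 begins at V = 64 kt.
Required ΔP = (64/5.95)^(1/0.611) = 10.756^1.637 ≈ 48.81 hPa.
P_c ≤ 1008 − 48.81 = 959.19, so the highest integer P_c is 959 hPa.

959 hPa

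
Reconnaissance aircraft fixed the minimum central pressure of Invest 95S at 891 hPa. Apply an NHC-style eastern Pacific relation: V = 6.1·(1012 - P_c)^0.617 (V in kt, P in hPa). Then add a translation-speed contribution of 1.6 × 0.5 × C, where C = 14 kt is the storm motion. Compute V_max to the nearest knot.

129 kt

ΔP = 1012 − 891 = 121 hPa.
121^0.617 ≈ 19.279.
V ≈ 6.1 × 19.279 ≈ 117.6 kt.
Translation term: 1.6 × 0.5 × 14 = 11.2 kt.
Corrected V ≈ 128.8 kt → 129 kt.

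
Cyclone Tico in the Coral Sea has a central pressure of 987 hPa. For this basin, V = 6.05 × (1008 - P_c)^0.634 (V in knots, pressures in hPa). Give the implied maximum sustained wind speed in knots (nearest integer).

ΔP = 1008 − 987 = 21 hPa.
21^0.634 ≈ 6.891.
V ≈ 6.05 × 6.891 ≈ 41.7 kt.

42 kt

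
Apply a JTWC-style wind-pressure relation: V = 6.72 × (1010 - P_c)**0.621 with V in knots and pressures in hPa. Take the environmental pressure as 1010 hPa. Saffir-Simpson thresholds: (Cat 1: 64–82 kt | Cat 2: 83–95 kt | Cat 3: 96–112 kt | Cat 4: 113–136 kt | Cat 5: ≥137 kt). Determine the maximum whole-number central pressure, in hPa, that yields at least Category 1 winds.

972 hPa

Category 1 begins at V = 64 kt.
Required ΔP = (64/6.72)^(1/0.621) = 9.524^1.610 ≈ 37.69 hPa.
P_c ≤ 1010 − 37.69 = 972.31, so the highest integer P_c is 972 hPa.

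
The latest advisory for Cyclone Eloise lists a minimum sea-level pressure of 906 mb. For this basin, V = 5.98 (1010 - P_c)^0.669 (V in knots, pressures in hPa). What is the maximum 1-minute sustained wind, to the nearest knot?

134 kt

ΔP = 1010 − 906 = 104 mb.
104^0.669 ≈ 22.356.
V ≈ 5.98 × 22.356 ≈ 133.7 kt.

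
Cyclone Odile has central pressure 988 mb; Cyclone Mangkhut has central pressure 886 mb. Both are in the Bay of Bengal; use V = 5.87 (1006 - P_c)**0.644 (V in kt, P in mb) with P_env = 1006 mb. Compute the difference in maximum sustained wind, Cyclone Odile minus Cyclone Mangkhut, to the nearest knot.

Cyclone Odile: ΔP = 18; V ≈ 5.87 × 18^0.644 ≈ 37.76 kt.
Cyclone Mangkhut: ΔP = 120; V ≈ 5.87 × 120^0.644 ≈ 128.12 kt.
Difference ≈ 37.76 − 128.12 = -90.36 → -90 kt.

-90 kt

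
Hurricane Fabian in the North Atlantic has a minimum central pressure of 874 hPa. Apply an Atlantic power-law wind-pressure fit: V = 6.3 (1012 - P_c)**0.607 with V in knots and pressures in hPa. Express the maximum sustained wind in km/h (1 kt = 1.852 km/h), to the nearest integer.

232 km/h

ΔP = 1012 − 874 = 138 hPa.
V ≈ 6.3 × 138^0.607 = 6.3 × 19.902 ≈ 125.385 kt.
125.385 × 1.852 ≈ 232.21 km/h → 232 km/h.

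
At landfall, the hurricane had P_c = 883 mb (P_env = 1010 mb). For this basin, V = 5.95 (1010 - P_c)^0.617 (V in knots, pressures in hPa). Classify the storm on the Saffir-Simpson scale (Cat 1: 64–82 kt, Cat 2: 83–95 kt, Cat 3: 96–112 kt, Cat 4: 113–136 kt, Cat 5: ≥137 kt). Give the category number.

ΔP = 1010 − 883 = 127 mb.
V ≈ 5.95 × 127^0.617 = 5.95 × 19.86 ≈ 118 kt.
118 kt falls in the Category 4 band.

4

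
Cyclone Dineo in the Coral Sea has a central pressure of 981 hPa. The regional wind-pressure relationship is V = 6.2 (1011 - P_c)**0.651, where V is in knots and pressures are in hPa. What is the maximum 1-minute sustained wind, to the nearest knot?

ΔP = 1011 − 981 = 30 hPa.
30^0.651 ≈ 9.154.
V ≈ 6.2 × 9.154 ≈ 56.8 kt.

57 kt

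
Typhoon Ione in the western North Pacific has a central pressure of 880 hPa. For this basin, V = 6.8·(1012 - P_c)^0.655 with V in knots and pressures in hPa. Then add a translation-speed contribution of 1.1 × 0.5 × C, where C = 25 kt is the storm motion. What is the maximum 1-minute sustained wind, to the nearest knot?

ΔP = 1012 − 880 = 132 hPa.
132^0.655 ≈ 24.489.
V ≈ 6.8 × 24.489 ≈ 166.5 kt.
Translation term: 1.1 × 0.5 × 25 = 13.75 kt.
Corrected V ≈ 180.25 kt → 180 kt.

180 kt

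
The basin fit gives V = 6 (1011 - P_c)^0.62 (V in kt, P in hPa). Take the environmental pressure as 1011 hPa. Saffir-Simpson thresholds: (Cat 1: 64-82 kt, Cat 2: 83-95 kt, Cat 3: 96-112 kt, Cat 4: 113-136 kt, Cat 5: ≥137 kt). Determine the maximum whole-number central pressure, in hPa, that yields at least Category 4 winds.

897 hPa

Category 4 begins at V = 113 kt.
Required ΔP = (113/6)^(1/0.62) = 18.833^1.613 ≈ 113.85 hPa.
P_c ≤ 1011 − 113.85 = 897.15, so the highest integer P_c is 897 hPa.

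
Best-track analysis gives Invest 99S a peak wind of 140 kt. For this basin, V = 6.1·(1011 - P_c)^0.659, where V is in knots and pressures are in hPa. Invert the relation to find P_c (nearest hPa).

ΔP = (V / 6.1)^(1/0.659) = (140/6.1)^1.517.
140/6.1 = 22.951; 22.951^1.517 ≈ 116.13 hPa.
P_c = 1011 − 116.13 = 894.87 ≈ 895 hPa.

895 hPa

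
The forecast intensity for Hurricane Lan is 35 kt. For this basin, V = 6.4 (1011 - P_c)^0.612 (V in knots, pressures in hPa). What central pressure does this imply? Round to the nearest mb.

ΔP = (V / 6.4)^(1/0.612) = (35/6.4)^1.634.
35/6.4 = 5.469; 5.469^1.634 ≈ 16.06 mb.
P_c = 1011 − 16.06 = 994.94 ≈ 995 mb.

995 mb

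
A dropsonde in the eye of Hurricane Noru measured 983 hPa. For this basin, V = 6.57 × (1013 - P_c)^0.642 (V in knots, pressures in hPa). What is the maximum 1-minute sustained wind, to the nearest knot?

ΔP = 1013 − 983 = 30 hPa.
30^0.642 ≈ 8.878.
V ≈ 6.57 × 8.878 ≈ 58.3 kt.

58 kt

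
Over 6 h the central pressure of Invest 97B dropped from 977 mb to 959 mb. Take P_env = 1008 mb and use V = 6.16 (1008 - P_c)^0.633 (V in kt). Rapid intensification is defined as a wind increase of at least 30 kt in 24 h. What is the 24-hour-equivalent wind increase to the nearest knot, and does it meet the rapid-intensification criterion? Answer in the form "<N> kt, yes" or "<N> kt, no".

73 kt, yes

V₁: ΔP = 31, V ≈ 6.16 × 31^0.633 ≈ 54.15 kt.
V₂: ΔP = 49, V ≈ 6.16 × 49^0.633 ≈ 72.36 kt.
ΔV over 6 h = 18.21 kt → 24 h equivalent = 18.21 × 24/6 ≈ 72.84 kt.
73 kt ≥ 30 kt ⇒ rapid intensification.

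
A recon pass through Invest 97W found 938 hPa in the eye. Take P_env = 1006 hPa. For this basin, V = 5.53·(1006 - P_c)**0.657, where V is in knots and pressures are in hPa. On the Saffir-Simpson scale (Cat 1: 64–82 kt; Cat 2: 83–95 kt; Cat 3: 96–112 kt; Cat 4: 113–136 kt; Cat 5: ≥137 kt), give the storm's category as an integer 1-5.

2

ΔP = 1006 − 938 = 68 hPa.
V ≈ 5.53 × 68^0.657 = 5.53 × 15.99 ≈ 88 kt.
88 kt falls in the Category 2 band.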